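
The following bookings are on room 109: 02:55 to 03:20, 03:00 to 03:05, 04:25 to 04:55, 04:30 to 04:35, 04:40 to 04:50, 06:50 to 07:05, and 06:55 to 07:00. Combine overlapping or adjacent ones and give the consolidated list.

02:55–03:20, 04:25–04:55, 06:50–07:05

03:00–03:05 overlaps/touches 02:55–03:20 → extend to 02:55–03:20.
04:25–04:55 is disjoint → start new block.
04:30–04:35 overlaps/touches 04:25–04:55 → extend to 04:25–04:55.
04:40–04:50 overlaps/touches 04:25–04:55 → extend to 04:25–04:55.
06:50–07:05 is disjoint → start new block.
06:55–07:00 overlaps/touches 06:50–07:05 → extend to 06:50–07:05.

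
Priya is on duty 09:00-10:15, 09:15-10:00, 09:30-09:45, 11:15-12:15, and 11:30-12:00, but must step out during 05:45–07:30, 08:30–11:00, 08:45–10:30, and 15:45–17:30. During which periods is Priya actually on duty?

First set merges to 09:00–10:15, 11:15–12:15.
Second set merges to 05:45–07:30, 08:30–11:00, 15:45–17:30.
09:00–10:15 lies entirely inside B → drops out.
11:15–12:15 is untouched.

11:15–12:15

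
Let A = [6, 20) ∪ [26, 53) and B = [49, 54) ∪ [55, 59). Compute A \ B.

[6, 20) ∪ [26, 49)

[6, 20): nothing removed.
[26, 53) \ B = [26, 49).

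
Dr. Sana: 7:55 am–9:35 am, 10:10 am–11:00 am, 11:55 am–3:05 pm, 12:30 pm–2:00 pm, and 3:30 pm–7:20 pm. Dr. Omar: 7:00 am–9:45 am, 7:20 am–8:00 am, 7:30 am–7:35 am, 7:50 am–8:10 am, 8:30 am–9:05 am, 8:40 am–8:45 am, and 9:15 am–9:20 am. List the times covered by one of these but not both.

7:00 am–7:55 am, 9:35 am–9:45 am, 10:10 am–11:00 am, 11:55 am–3:05 pm, 3:30 pm–7:20 pm

First set merges to 7:55 am–9:35 am, 10:10 am–11:00 am, 11:55 am–3:05 pm, 3:30 pm–7:20 pm.
Second set merges to 7:00 am–9:45 am.
A \ B = 10:10 am–11:00 am, 11:55 am–3:05 pm, 3:30 pm–7:20 pm.
B \ A = 7:00 am–7:55 am, 9:35 am–9:45 am.
Union of the two gives the symmetric difference.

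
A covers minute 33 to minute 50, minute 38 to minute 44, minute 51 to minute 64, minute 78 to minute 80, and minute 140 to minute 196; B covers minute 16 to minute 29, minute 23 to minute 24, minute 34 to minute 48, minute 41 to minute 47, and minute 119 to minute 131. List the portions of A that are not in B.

minute 33 to minute 34, minute 48 to minute 50, minute 51 to minute 64, minute 78 to minute 80, minute 140 to minute 196

A, merged: minute 33 to minute 50, minute 51 to minute 64, minute 78 to minute 80, minute 140 to minute 196.
B, merged: minute 16 to minute 29, minute 34 to minute 48, minute 119 to minute 131.
minute 33 to minute 50 \ B = minute 33 to minute 34, minute 48 to minute 50.
minute 51 to minute 64: nothing removed.
minute 78 to minute 80: nothing removed.
minute 140 to minute 196: nothing removed.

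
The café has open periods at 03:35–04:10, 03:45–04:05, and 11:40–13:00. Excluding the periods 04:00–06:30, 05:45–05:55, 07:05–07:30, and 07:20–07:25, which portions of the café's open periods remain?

03:35–04:00, 11:40–13:00

Merge the first list: 03:35–04:10, 11:40–13:00.
Merge the second list: 04:00–06:30, 07:05–07:30.
03:35–04:10 \ B = 03:35–04:00.
11:40–13:00: nothing removed.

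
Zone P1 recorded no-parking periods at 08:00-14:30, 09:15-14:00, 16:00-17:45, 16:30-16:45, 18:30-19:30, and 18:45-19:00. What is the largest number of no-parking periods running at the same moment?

2

At 09:15, 2 of the intervals are simultaneously active.
No point has more.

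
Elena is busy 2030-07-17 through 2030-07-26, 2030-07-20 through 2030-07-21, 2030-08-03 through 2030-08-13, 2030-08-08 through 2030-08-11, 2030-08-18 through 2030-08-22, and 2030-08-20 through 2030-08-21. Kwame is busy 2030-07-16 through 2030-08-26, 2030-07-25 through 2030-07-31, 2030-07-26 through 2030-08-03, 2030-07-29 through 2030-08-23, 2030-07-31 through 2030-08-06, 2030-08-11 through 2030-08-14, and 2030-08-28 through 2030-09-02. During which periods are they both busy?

2030-07-17 through 2030-07-26, 2030-08-03 through 2030-08-13, 2030-08-18 through 2030-08-22

Merge the first list: 2030-07-17 through 2030-07-26, 2030-08-03 through 2030-08-13, 2030-08-18 through 2030-08-22.
Merge the second list: 2030-07-16 through 2030-08-26, 2030-08-28 through 2030-09-02.
2030-07-17 through 2030-07-26 overlaps B on 2030-07-17 through 2030-07-26.
2030-08-03 through 2030-08-13 overlaps B on 2030-08-03 through 2030-08-13.
2030-08-18 through 2030-08-22 overlaps B on 2030-08-18 through 2030-08-22.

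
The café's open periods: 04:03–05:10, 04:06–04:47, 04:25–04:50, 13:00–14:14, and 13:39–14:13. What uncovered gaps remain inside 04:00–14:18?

04:00–04:03, 05:10–13:00, 14:14–14:18

Covered (merged): 04:03–05:10, 13:00–14:14.
Complement within 04:00–14:18: 04:00–04:03, 05:10–13:00, 14:14–14:18.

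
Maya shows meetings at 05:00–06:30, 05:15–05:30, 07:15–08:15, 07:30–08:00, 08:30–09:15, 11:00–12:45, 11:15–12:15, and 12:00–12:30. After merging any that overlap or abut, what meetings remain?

05:00-06:30, 07:15-08:15, 08:30-09:15, 11:00-12:45

05:15-05:30 overlaps/touches 05:00-06:30 → extend to 05:00-06:30.
07:15-08:15 is disjoint → start new block.
07:30-08:00 overlaps/touches 07:15-08:15 → extend to 07:15-08:15.
08:30-09:15 is disjoint → start new block.
11:00-12:45 is disjoint → start new block.
11:15-12:15 overlaps/touches 11:00-12:45 → extend to 11:00-12:45.
12:00-12:30 overlaps/touches 11:00-12:45 → extend to 11:00-12:45.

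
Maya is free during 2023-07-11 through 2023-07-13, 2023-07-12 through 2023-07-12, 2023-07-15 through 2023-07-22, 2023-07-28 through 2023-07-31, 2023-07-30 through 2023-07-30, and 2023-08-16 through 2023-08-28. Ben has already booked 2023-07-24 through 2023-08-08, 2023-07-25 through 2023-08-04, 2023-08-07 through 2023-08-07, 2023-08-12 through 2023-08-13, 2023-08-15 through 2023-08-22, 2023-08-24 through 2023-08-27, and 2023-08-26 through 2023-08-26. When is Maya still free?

2023-07-11 through 2023-07-13, 2023-07-15 through 2023-07-22, 2023-08-23 through 2023-08-23, 2023-08-28 through 2023-08-28

First set merges to 2023-07-11 through 2023-07-13, 2023-07-15 through 2023-07-22, 2023-07-28 through 2023-07-31, 2023-08-16 through 2023-08-28.
Second set merges to 2023-07-24 through 2023-08-08, 2023-08-12 through 2023-08-13, 2023-08-15 through 2023-08-22, 2023-08-24 through 2023-08-27.
2023-07-11 through 2023-07-13: nothing removed.
2023-07-15 through 2023-07-22: nothing removed.
2023-07-28 through 2023-07-31: entirely removed.
2023-08-16 through 2023-08-28 \ B = 2023-08-23 through 2023-08-23, 2023-08-28 through 2023-08-28.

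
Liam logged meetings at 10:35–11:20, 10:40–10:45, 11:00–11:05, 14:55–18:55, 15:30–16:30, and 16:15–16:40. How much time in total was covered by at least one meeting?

Merged: 10:35–11:20, 14:55–18:55.
Lengths: 45 min + 4 h = 4 h 45 min.

4 h 45 min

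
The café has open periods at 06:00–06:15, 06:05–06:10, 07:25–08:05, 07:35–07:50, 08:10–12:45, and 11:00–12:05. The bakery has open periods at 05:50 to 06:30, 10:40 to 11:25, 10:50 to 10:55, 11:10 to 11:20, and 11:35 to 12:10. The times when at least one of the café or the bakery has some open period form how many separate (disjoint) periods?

Merge the first list: 06:00–06:15, 07:25–08:05, 08:10–12:45.
Merge the second list: 05:50–06:30, 10:40–11:25, 11:35–12:10.
A ∪ B = 05:50–06:30, 07:25–08:05, 08:10–12:45.
That is 3 disjoint pieces.

3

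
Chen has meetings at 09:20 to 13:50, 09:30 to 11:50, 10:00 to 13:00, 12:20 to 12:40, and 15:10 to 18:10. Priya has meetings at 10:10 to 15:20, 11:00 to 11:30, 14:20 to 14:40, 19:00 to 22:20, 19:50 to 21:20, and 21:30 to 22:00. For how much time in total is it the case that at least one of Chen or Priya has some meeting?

12 h 10 min

First set merges to 09:20-13:50, 15:10-18:10.
Second set merges to 10:10-15:20, 19:00-22:20.
A ∪ B = 09:20-18:10, 19:00-22:20.
Total: 8 h 50 min + 3 h 20 min = 12 h 10 min.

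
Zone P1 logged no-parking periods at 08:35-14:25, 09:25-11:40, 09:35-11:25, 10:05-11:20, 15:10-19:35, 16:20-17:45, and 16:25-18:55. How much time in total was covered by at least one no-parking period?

Merged: 08:35–14:25, 15:10–19:35.
Lengths: 5 h 50 min + 4 h 25 min = 10 h 15 min.

10 h 15 min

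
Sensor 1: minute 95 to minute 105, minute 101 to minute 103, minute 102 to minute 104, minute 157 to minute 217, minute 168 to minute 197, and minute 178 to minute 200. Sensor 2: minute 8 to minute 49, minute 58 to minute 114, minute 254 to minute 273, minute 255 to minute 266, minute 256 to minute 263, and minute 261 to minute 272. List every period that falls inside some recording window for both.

minute 95 to minute 105

First set merges to minute 95 to minute 105, minute 157 to minute 217.
Second set merges to minute 8 to minute 49, minute 58 to minute 114, minute 254 to minute 273.
minute 95 to minute 105 overlaps B on minute 95 to minute 105.
minute 157 to minute 217 falls entirely outside B.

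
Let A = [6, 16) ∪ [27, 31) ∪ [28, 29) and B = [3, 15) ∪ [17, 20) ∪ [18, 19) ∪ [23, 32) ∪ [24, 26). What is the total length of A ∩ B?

First set merges to [6, 16), [27, 31).
Second set merges to [3, 15), [17, 20), [23, 32).
A ∩ B = [6, 15), [27, 31).
Total: 9 + 4 = 13.

13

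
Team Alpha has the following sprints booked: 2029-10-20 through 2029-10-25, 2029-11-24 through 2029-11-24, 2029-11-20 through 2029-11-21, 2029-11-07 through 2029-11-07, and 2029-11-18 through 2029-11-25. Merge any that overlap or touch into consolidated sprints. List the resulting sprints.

2029-10-20 through 2029-10-25, 2029-11-07 through 2029-11-07, 2029-11-18 through 2029-11-25

Sort by start: 2029-10-20 through 2029-10-25, 2029-11-07 through 2029-11-07, 2029-11-18 through 2029-11-25, 2029-11-20 through 2029-11-21, 2029-11-24 through 2029-11-24.
2029-11-07 through 2029-11-07 is disjoint → start new block.
2029-11-18 through 2029-11-25 is disjoint → start new block.
2029-11-20 through 2029-11-21 overlaps/touches 2029-11-18 through 2029-11-25 → extend to 2029-11-18 through 2029-11-25.
2029-11-24 through 2029-11-24 overlaps/touches 2029-11-18 through 2029-11-25 → extend to 2029-11-18 through 2029-11-25.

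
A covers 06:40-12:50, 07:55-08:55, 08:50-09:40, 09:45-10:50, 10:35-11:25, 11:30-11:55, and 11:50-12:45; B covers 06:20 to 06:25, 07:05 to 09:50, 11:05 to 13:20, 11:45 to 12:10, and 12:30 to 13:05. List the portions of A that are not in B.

A, merged: 06:40-12:50.
B, merged: 06:20-06:25, 07:05-09:50, 11:05-13:20.
06:40-12:50 with B removed leaves 06:40-07:05, 09:50-11:05.

06:40-07:05, 09:50-11:05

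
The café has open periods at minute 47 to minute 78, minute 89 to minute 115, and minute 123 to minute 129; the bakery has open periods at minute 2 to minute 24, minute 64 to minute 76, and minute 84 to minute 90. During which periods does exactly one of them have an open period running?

Only in the first: minute 47 to minute 64, minute 76 to minute 78, minute 90 to minute 115, minute 123 to minute 129.
Only in the second: minute 2 to minute 24, minute 84 to minute 89.
Together these are the periods covered by exactly one.

minute 2 to minute 24, minute 47 to minute 64, minute 76 to minute 78, minute 84 to minute 89, minute 90 to minute 115, minute 123 to minute 129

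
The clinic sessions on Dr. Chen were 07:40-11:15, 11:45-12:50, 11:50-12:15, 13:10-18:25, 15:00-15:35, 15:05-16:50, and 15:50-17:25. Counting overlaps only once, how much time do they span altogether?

Merged: 07:40–11:15, 11:45–12:50, 13:10–18:25.
Lengths: 3 h 35 min + 1 h 5 min + 5 h 15 min = 9 h 55 min.

9 h 55 min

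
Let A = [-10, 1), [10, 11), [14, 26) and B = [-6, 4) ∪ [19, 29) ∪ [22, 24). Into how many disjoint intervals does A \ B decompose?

B, merged: [-6, 4), [19, 29).
A \ B = [-10, -6), [10, 11), [14, 19).
That is 3 disjoint pieces.

3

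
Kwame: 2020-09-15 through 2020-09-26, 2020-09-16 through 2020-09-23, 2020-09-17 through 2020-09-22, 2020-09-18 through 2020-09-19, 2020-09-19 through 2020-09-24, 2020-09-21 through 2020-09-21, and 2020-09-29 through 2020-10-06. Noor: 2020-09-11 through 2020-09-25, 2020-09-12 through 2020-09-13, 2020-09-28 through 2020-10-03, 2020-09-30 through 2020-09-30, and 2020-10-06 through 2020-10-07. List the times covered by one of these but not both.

2020-09-11 through 2020-09-14, 2020-09-26 through 2020-09-26, 2020-09-28 through 2020-09-28, 2020-10-04 through 2020-10-05, 2020-10-07 through 2020-10-07

First set merges to 2020-09-15 through 2020-09-26, 2020-09-29 through 2020-10-06.
Second set merges to 2020-09-11 through 2020-09-25, 2020-09-28 through 2020-10-03, 2020-10-06 through 2020-10-07.
Only in the first: 2020-09-26 through 2020-09-26, 2020-10-04 through 2020-10-05.
Only in the second: 2020-09-11 through 2020-09-14, 2020-09-28 through 2020-09-28, 2020-10-07 through 2020-10-07.
Together these are the periods covered by exactly one.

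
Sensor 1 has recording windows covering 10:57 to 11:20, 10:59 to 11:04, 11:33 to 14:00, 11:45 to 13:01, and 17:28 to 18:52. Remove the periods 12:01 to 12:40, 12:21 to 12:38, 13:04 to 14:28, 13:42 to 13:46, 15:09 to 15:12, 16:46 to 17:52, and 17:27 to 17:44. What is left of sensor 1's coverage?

10:57-11:20, 11:33-12:01, 12:40-13:04, 17:52-18:52

Merge the first list: 10:57-11:20, 11:33-14:00, 17:28-18:52.
Merge the second list: 12:01-12:40, 13:04-14:28, 15:09-15:12, 16:46-17:52.
10:57-11:20: nothing removed.
11:33-14:00 \ B = 11:33-12:01, 12:40-13:04.
17:28-18:52 \ B = 17:52-18:52.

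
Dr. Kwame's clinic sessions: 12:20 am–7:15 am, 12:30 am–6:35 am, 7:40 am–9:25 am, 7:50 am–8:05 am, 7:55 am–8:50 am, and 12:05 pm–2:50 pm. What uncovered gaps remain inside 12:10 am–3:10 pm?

After merging, the occupied span is 12:20 am–7:15 am, 7:40 am–9:25 am, 12:05 pm–2:50 pm.
Uncovered inside 12:10 am–3:10 pm: 12:10 am–12:20 am, 7:15 am–7:40 am, 9:25 am–12:05 pm, 2:50 pm–3:10 pm.

12:10 am–12:20 am, 7:15 am–7:40 am, 9:25 am–12:05 pm, 2:50 pm–3:10 pm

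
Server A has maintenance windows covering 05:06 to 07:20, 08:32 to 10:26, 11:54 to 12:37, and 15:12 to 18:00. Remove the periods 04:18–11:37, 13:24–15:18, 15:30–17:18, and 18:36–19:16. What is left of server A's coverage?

05:06–07:20 lies entirely inside B → drops out.
08:32–10:26 lies entirely inside B → drops out.
11:54–12:37 is untouched.
15:12–18:00 with B removed leaves 15:18–15:30, 17:18–18:00.

11:54–12:37, 15:18–15:30, 17:18–18:00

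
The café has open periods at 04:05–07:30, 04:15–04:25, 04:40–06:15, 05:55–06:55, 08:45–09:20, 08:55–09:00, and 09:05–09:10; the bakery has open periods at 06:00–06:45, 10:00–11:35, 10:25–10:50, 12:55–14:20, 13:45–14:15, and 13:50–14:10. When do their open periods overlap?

06:00–06:45

Merge the first list: 04:05–07:30, 08:45–09:20.
Merge the second list: 06:00–06:45, 10:00–11:35, 12:55–14:20.
04:05–07:30 meets the second set on 06:00–06:45.
08:45–09:20: no overlap with the second set.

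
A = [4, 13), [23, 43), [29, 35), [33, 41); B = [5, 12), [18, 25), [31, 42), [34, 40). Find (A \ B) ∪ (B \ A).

[4, 5) ∪ [12, 13) ∪ [18, 23) ∪ [25, 31) ∪ [42, 43)

Merge the first list: [4, 13), [23, 43).
Merge the second list: [5, 12), [18, 25), [31, 42).
Only in the first: [4, 5), [12, 13), [25, 31), [42, 43).
Only in the second: [18, 23).
Together these are the periods covered by exactly one.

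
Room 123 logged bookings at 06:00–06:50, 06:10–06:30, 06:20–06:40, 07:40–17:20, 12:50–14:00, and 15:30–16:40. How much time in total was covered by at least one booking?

10 h 30 min

Merged: 06:00–06:50, 07:40–17:20.
Lengths: 50 min + 9 h 40 min = 10 h 30 min.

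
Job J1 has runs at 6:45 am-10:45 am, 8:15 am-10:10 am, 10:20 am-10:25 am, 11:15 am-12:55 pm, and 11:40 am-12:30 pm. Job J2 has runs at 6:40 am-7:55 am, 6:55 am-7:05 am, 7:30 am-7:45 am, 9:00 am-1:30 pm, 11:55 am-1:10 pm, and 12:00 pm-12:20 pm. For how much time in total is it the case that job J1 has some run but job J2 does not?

First set merges to 6:45 am-10:45 am, 11:15 am-12:55 pm.
Second set merges to 6:40 am-7:55 am, 9:00 am-1:30 pm.
A \ B = 7:55 am-9:00 am.
Total: 1 h 5 min.

1 h 5 min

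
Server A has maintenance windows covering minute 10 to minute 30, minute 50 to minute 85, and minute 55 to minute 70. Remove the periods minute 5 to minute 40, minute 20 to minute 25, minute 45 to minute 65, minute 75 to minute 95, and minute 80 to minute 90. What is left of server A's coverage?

First set merges to minute 10 to minute 30, minute 50 to minute 85.
Second set merges to minute 5 to minute 40, minute 45 to minute 65, minute 75 to minute 95.
minute 10 to minute 30: entirely removed.
minute 50 to minute 85 \ B = minute 65 to minute 75.

minute 65 to minute 75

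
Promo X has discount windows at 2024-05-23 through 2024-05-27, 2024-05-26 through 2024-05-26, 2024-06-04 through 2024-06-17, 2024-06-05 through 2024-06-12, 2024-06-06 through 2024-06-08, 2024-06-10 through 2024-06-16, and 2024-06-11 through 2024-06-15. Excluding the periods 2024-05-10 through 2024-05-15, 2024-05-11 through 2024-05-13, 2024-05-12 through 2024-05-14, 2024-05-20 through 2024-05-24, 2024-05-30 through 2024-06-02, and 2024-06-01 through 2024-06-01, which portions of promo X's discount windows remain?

2024-05-25 through 2024-05-27, 2024-06-04 through 2024-06-17

Merge the first list: 2024-05-23 through 2024-05-27, 2024-06-04 through 2024-06-17.
Merge the second list: 2024-05-10 through 2024-05-15, 2024-05-20 through 2024-05-24, 2024-05-30 through 2024-06-02.
2024-05-23 through 2024-05-27 \ B = 2024-05-25 through 2024-05-27.
2024-06-04 through 2024-06-17: nothing removed.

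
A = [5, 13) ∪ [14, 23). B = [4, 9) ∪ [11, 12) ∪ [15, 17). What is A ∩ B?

[5, 13) ∩ B → [5, 9), [11, 12).
[14, 23) ∩ B → [15, 17).

[5, 9) ∪ [11, 12) ∪ [15, 17)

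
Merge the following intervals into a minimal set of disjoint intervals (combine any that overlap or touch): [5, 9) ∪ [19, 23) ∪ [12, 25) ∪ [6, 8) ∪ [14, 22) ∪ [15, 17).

Sort by start: [5, 9), [6, 8), [12, 25), [14, 22), [15, 17), [19, 23).
[6, 8) overlaps/touches [5, 9) → extend to [5, 9).
[12, 25) is disjoint → start new block.
[14, 22) overlaps/touches [12, 25) → extend to [12, 25).
[15, 17) overlaps/touches [12, 25) → extend to [12, 25).
[19, 23) overlaps/touches [12, 25) → extend to [12, 25).

[5, 9) ∪ [12, 25)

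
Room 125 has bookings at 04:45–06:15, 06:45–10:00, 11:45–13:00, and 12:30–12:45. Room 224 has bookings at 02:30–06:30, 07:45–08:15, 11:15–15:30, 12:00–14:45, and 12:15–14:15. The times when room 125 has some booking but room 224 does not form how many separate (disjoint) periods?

Merge the first list: 04:45-06:15, 06:45-10:00, 11:45-13:00.
Merge the second list: 02:30-06:30, 07:45-08:15, 11:15-15:30.
A \ B = 06:45-07:45, 08:15-10:00.
That is 2 disjoint pieces.

2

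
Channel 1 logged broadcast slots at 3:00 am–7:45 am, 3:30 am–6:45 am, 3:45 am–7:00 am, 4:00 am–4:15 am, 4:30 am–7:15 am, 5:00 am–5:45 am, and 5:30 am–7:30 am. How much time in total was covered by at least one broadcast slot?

4 h 45 min

Merged: 3:00 am–7:45 am.
Length: 4 h 45 min.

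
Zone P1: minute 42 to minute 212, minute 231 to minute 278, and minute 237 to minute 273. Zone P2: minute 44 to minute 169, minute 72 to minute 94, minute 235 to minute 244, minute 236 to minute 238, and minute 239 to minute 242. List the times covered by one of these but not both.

First set merges to minute 42 to minute 212, minute 231 to minute 278.
Second set merges to minute 44 to minute 169, minute 235 to minute 244.
A but not B: minute 42 to minute 44, minute 169 to minute 212, minute 231 to minute 235, minute 244 to minute 278.
B but not A: none.
Combining gives A △ B.

minute 42 to minute 44, minute 169 to minute 212, minute 231 to minute 235, minute 244 to minute 278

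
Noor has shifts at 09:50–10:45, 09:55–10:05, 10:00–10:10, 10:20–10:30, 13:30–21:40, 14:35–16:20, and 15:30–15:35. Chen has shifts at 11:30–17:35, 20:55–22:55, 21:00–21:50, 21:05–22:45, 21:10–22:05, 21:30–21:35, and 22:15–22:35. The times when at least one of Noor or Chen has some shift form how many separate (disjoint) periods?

Merge the first list: 09:50–10:45, 13:30–21:40.
Merge the second list: 11:30–17:35, 20:55–22:55.
A ∪ B = 09:50–10:45, 11:30–22:55.
That is 2 disjoint pieces.

2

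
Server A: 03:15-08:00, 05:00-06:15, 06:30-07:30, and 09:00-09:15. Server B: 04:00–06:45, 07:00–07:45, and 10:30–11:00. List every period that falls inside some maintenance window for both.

Merge the first list: 03:15–08:00, 09:00–09:15.
03:15–08:00 ∩ B → 04:00–06:45, 07:00–07:45.
09:00–09:15 meets no B interval.

04:00–06:45, 07:00–07:45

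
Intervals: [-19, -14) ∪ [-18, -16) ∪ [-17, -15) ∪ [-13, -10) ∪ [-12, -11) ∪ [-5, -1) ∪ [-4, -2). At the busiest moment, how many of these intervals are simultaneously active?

Walk the sorted start/end points keeping a running depth.
The depth first hits 3 at -17.

3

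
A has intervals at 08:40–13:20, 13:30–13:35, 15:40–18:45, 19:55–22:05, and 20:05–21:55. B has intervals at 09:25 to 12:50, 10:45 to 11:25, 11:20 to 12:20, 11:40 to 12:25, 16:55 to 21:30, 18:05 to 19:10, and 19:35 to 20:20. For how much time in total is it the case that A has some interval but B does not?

First set merges to 08:40–13:20, 13:30–13:35, 15:40–18:45, 19:55–22:05.
Second set merges to 09:25–12:50, 16:55–21:30.
A \ B = 08:40–09:25, 12:50–13:20, 13:30–13:35, 15:40–16:55, 21:30–22:05.
Total: 45 min + 30 min + 5 min + 1 h 15 min + 35 min = 3 h 10 min.

3 h 10 min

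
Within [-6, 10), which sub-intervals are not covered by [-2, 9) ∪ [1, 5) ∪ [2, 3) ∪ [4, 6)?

The merged coverage is [-2, 9).
Complement within [-6, 10): [-6, -2), [9, 10).

[-6, -2) ∪ [9, 10)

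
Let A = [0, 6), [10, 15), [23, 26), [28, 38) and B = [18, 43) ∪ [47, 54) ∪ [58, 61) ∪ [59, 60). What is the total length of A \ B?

11

Merge the second list: [18, 43), [47, 54), [58, 61).
A \ B = [0, 6), [10, 15).
Total: 6 + 5 = 11.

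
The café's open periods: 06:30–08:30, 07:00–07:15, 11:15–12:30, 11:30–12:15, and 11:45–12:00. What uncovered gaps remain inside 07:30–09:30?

08:30–09:30

The merged coverage is 06:30–08:30, 11:15–12:30.
Uncovered inside 07:30–09:30: 08:30–09:30.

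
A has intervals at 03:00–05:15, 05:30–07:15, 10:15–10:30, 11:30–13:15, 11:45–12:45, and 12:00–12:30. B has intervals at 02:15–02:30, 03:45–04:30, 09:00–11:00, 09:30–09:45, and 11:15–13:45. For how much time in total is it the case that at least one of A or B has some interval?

First set merges to 03:00–05:15, 05:30–07:15, 10:15–10:30, 11:30–13:15.
Second set merges to 02:15–02:30, 03:45–04:30, 09:00–11:00, 11:15–13:45.
A ∪ B = 02:15–02:30, 03:00–05:15, 05:30–07:15, 09:00–11:00, 11:15–13:45.
Total: 15 min + 2 h 15 min + 1 h 45 min + 2 h + 2 h 30 min = 8 h 45 min.

8 h 45 min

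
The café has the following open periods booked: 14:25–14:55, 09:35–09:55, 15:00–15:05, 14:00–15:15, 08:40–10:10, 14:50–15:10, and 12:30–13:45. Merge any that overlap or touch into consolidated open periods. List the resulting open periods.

Sort by start: 08:40–10:10, 09:35–09:55, 12:30–13:45, 14:00–15:15, 14:25–14:55, 14:50–15:10, 15:00–15:05.
09:35–09:55 overlaps/touches 08:40–10:10 → extend to 08:40–10:10.
12:30–13:45 is disjoint → start new block.
14:00–15:15 is disjoint → start new block.
14:25–14:55 overlaps/touches 14:00–15:15 → extend to 14:00–15:15.
14:50–15:10 overlaps/touches 14:00–15:15 → extend to 14:00–15:15.
15:00–15:05 overlaps/touches 14:00–15:15 → extend to 14:00–15:15.

08:40–10:10, 12:30–13:45, 14:00–15:15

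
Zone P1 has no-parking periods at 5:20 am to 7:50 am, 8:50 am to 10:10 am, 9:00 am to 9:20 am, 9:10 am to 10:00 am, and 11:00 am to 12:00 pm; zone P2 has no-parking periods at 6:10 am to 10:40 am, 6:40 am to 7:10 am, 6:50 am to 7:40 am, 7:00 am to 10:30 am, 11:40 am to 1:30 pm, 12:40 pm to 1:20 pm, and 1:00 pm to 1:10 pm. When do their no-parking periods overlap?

6:10 am-7:50 am, 8:50 am-10:10 am, 11:40 am-12:00 pm

Merge the first list: 5:20 am-7:50 am, 8:50 am-10:10 am, 11:00 am-12:00 pm.
Merge the second list: 6:10 am-10:40 am, 11:40 am-1:30 pm.
5:20 am-7:50 am meets the second set on 6:10 am-7:50 am.
8:50 am-10:10 am meets the second set on 8:50 am-10:10 am.
11:00 am-12:00 pm meets the second set on 11:40 am-12:00 pm.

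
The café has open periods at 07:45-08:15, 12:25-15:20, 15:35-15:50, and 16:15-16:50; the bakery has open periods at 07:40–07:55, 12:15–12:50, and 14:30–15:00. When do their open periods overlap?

07:45–07:55, 12:25–12:50, 14:30–15:00

07:45–08:15 meets the second set on 07:45–07:55.
12:25–15:20 meets the second set on 12:25–12:50, 14:30–15:00.
15:35–15:50: no overlap with the second set.
16:15–16:50: no overlap with the second set.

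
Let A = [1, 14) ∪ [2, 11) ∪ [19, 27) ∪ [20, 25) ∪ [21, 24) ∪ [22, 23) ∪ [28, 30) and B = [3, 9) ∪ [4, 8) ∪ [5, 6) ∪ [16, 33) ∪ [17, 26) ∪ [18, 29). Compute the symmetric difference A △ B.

[1, 3) ∪ [9, 14) ∪ [16, 19) ∪ [27, 28) ∪ [30, 33)

A, merged: [1, 14), [19, 27), [28, 30).
B, merged: [3, 9), [16, 33).
A \ B = [1, 3), [9, 14).
B \ A = [16, 19), [27, 28), [30, 33).
Union of the two gives the symmetric difference.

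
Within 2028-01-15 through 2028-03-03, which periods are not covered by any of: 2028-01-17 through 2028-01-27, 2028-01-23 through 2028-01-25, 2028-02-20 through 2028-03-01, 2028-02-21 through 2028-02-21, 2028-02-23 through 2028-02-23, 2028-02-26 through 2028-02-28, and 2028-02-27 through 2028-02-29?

The merged coverage is 2028-01-17 through 2028-01-27, 2028-02-20 through 2028-03-01.
Complement within 2028-01-15 through 2028-03-03: 2028-01-15 through 2028-01-16, 2028-01-28 through 2028-02-19, 2028-03-02 through 2028-03-03.

2028-01-15 through 2028-01-16, 2028-01-28 through 2028-02-19, 2028-03-02 through 2028-03-03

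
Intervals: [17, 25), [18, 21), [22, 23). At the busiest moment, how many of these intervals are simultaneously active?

Sweep endpoints in order; track running count of active intervals.
Peak of 2 reached at 18.

2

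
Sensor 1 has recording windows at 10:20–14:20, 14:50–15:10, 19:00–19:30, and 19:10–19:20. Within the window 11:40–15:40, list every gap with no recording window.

After merging, the occupied span is 10:20-14:20, 14:50-15:10, 19:00-19:30.
Complement within 11:40-15:40: 14:20-14:50, 15:10-15:40.

14:20-14:50, 15:10-15:40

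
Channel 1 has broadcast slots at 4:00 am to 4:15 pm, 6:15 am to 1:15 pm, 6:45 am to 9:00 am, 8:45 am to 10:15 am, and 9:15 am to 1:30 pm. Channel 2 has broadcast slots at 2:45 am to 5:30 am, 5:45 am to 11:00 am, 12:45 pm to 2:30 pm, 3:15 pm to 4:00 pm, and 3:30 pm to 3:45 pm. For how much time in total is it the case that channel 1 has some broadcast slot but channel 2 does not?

First set merges to 4:00 am–4:15 pm.
Second set merges to 2:45 am–5:30 am, 5:45 am–11:00 am, 12:45 pm–2:30 pm, 3:15 pm–4:00 pm.
A \ B = 5:30 am–5:45 am, 11:00 am–12:45 pm, 2:30 pm–3:15 pm, 4:00 pm–4:15 pm.
Total: 15 min + 1 h 45 min + 45 min + 15 min = 3 h.

3 h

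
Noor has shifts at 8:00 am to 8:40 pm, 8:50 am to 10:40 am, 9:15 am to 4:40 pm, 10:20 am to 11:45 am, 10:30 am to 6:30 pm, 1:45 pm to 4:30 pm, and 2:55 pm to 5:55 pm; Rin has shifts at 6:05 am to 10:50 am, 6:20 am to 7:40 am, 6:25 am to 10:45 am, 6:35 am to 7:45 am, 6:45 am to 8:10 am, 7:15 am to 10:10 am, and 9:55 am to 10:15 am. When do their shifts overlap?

8:00 am-10:50 am

Merge the first list: 8:00 am-8:40 pm.
Merge the second list: 6:05 am-10:50 am.
8:00 am-8:40 pm ∩ B → 8:00 am-10:50 am.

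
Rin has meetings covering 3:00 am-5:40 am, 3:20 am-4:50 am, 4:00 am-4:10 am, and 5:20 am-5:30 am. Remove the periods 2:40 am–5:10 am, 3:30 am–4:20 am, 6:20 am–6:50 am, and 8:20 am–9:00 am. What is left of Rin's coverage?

First set merges to 3:00 am–5:40 am.
Second set merges to 2:40 am–5:10 am, 6:20 am–6:50 am, 8:20 am–9:00 am.
3:00 am–5:40 am minus B → 5:10 am–5:40 am.

5:10 am–5:40 am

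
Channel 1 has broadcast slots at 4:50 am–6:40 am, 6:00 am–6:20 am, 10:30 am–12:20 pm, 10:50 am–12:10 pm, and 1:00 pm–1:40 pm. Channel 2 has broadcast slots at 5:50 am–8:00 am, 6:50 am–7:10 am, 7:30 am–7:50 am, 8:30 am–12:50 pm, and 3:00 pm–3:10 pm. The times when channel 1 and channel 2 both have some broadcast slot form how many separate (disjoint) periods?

Merge the first list: 4:50 am–6:40 am, 10:30 am–12:20 pm, 1:00 pm–1:40 pm.
Merge the second list: 5:50 am–8:00 am, 8:30 am–12:50 pm, 3:00 pm–3:10 pm.
A ∩ B = 5:50 am–6:40 am, 10:30 am–12:20 pm.
That is 2 disjoint pieces.

2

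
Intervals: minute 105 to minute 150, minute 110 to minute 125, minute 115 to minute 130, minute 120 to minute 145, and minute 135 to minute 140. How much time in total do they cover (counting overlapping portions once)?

45 minutes

Merged: minute 105 to minute 150.
Length: 45 minutes.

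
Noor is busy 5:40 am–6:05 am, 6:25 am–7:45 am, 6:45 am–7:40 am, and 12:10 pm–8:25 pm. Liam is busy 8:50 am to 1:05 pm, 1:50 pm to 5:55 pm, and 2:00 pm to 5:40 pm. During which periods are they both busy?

12:10 pm-1:05 pm, 1:50 pm-5:55 pm

Merge the first list: 5:40 am-6:05 am, 6:25 am-7:45 am, 12:10 pm-8:25 pm.
Merge the second list: 8:50 am-1:05 pm, 1:50 pm-5:55 pm.
5:40 am-6:05 am meets no B interval.
6:25 am-7:45 am meets no B interval.
12:10 pm-8:25 pm ∩ B → 12:10 pm-1:05 pm, 1:50 pm-5:55 pm.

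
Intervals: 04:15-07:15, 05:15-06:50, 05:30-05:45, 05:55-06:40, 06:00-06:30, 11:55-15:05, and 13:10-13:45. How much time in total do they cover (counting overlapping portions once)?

6 h 10 min

Merged: 04:15–07:15, 11:55–15:05.
Lengths: 3 h + 3 h 10 min = 6 h 10 min.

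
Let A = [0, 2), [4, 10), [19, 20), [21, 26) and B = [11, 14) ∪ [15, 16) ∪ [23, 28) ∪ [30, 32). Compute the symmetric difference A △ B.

A but not B: [0, 2), [4, 10), [19, 20), [21, 23).
B but not A: [11, 14), [15, 16), [26, 28), [30, 32).
Combining gives A △ B.

[0, 2) ∪ [4, 10) ∪ [11, 14) ∪ [15, 16) ∪ [19, 20) ∪ [21, 23) ∪ [26, 28) ∪ [30, 32)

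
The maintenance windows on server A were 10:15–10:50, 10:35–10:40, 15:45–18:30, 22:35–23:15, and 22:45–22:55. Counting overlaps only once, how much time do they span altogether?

4 h

Merged: 10:15–10:50, 15:45–18:30, 22:35–23:15.
Lengths: 35 min + 2 h 45 min + 40 min = 4 h.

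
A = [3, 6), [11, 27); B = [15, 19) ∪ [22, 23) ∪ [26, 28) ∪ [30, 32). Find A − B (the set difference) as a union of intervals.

[3, 6) ∪ [11, 15) ∪ [19, 22) ∪ [23, 26)

[3, 6) is untouched.
[11, 27) with B removed leaves [11, 15), [19, 22), [23, 26).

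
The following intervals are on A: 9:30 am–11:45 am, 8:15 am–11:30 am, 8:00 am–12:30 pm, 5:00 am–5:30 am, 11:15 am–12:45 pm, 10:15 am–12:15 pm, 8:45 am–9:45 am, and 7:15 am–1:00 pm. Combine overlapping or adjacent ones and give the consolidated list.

5:00 am-5:30 am, 7:15 am-1:00 pm

Sort by start: 5:00 am-5:30 am, 7:15 am-1:00 pm, 8:00 am-12:30 pm, 8:15 am-11:30 am, 8:45 am-9:45 am, 9:30 am-11:45 am, 10:15 am-12:15 pm, 11:15 am-12:45 pm.
7:15 am-1:00 pm is disjoint → start new block.
8:00 am-12:30 pm overlaps/touches 7:15 am-1:00 pm → extend to 7:15 am-1:00 pm.
8:15 am-11:30 am overlaps/touches 7:15 am-1:00 pm → extend to 7:15 am-1:00 pm.
8:45 am-9:45 am overlaps/touches 7:15 am-1:00 pm → extend to 7:15 am-1:00 pm.
9:30 am-11:45 am overlaps/touches 7:15 am-1:00 pm → extend to 7:15 am-1:00 pm.
10:15 am-12:15 pm overlaps/touches 7:15 am-1:00 pm → extend to 7:15 am-1:00 pm.
11:15 am-12:45 pm overlaps/touches 7:15 am-1:00 pm → extend to 7:15 am-1:00 pm.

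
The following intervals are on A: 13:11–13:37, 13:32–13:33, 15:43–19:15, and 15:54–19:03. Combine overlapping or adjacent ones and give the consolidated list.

13:32–13:33 overlaps/touches 13:11–13:37 → extend to 13:11–13:37.
15:43–19:15 is disjoint → start new block.
15:54–19:03 overlaps/touches 15:43–19:15 → extend to 15:43–19:15.

13:11–13:37, 15:43–19:15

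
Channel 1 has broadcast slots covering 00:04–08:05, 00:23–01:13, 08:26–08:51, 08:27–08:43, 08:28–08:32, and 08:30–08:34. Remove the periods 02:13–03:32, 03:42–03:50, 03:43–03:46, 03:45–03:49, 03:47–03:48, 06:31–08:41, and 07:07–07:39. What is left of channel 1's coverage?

00:04–02:13, 03:32–03:42, 03:50–06:31, 08:41–08:51

Merge the first list: 00:04–08:05, 08:26–08:51.
Merge the second list: 02:13–03:32, 03:42–03:50, 06:31–08:41.
00:04–08:05 minus B → 00:04–02:13, 03:32–03:42, 03:50–06:31.
08:26–08:51 minus B → 08:41–08:51.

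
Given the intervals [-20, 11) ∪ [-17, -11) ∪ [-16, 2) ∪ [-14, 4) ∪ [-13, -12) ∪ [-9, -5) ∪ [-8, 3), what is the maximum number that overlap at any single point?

Walk the sorted start/end points keeping a running depth.
The depth first hits 5 at -13.

5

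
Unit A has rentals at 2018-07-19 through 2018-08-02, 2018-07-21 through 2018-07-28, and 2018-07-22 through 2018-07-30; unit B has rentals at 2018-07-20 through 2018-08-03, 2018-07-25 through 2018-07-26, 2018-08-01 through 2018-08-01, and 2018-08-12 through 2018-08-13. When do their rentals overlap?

First set merges to 2018-07-19 through 2018-08-02.
Second set merges to 2018-07-20 through 2018-08-03, 2018-08-12 through 2018-08-13.
2018-07-19 through 2018-08-02 overlaps B on 2018-07-20 through 2018-08-02.

2018-07-20 through 2018-08-02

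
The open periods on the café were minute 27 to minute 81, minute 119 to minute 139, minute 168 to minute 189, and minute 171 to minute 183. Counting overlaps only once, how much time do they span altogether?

Merged: minute 27 to minute 81, minute 119 to minute 139, minute 168 to minute 189.
Lengths: 54 minutes + 20 minutes + 21 minutes = 95 minutes.

95 minutes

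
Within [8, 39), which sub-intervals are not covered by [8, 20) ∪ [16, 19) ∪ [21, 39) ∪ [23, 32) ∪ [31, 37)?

After merging, the occupied span is [8, 20), [21, 39).
Gaps within [8, 39): [20, 21).

[20, 21)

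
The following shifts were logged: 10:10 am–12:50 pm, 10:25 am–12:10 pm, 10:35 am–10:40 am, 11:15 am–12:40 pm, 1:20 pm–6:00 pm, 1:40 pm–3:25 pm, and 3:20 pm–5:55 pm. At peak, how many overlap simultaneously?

3

Walk the sorted start/end points keeping a running depth.
The depth first hits 3 at 10:35 am.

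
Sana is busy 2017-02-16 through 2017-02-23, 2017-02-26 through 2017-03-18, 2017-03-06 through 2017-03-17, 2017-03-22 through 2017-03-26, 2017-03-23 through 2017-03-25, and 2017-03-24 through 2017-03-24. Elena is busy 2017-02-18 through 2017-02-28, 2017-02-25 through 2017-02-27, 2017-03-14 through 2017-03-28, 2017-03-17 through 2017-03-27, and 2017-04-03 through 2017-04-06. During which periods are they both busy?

2017-02-18 through 2017-02-23, 2017-02-26 through 2017-02-28, 2017-03-14 through 2017-03-18, 2017-03-22 through 2017-03-26

A, merged: 2017-02-16 through 2017-02-23, 2017-02-26 through 2017-03-18, 2017-03-22 through 2017-03-26.
B, merged: 2017-02-18 through 2017-02-28, 2017-03-14 through 2017-03-28, 2017-04-03 through 2017-04-06.
2017-02-16 through 2017-02-23 meets the second set on 2017-02-18 through 2017-02-23.
2017-02-26 through 2017-03-18 meets the second set on 2017-02-26 through 2017-02-28, 2017-03-14 through 2017-03-18.
2017-03-22 through 2017-03-26 meets the second set on 2017-03-22 through 2017-03-26.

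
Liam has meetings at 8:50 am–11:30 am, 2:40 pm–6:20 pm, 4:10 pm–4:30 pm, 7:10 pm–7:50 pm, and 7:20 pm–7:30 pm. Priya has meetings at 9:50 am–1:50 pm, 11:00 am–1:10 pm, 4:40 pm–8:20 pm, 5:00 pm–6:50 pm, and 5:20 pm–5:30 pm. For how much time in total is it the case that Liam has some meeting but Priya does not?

3 h

Merge the first list: 8:50 am-11:30 am, 2:40 pm-6:20 pm, 7:10 pm-7:50 pm.
Merge the second list: 9:50 am-1:50 pm, 4:40 pm-8:20 pm.
A \ B = 8:50 am-9:50 am, 2:40 pm-4:40 pm.
Total: 1 h + 2 h = 3 h.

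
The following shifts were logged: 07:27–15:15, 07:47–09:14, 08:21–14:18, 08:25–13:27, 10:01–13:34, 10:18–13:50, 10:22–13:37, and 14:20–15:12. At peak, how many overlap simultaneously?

6

At 10:22, 6 of the intervals are simultaneously active.
No point has more.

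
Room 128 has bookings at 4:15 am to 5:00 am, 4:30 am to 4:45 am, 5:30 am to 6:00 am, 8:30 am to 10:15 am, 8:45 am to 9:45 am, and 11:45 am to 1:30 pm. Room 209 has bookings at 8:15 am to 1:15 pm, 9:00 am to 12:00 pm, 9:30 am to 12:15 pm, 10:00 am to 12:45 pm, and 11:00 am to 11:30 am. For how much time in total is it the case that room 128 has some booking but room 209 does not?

Merge the first list: 4:15 am–5:00 am, 5:30 am–6:00 am, 8:30 am–10:15 am, 11:45 am–1:30 pm.
Merge the second list: 8:15 am–1:15 pm.
A \ B = 4:15 am–5:00 am, 5:30 am–6:00 am, 1:15 pm–1:30 pm.
Total: 45 min + 30 min + 15 min = 1 h 30 min.

1 h 30 min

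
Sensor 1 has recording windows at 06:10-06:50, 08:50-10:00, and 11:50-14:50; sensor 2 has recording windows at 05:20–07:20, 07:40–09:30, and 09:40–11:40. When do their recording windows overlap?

06:10–06:50 overlaps B on 06:10–06:50.
08:50–10:00 overlaps B on 08:50–09:30, 09:40–10:00.
11:50–14:50 falls entirely outside B.

06:10–06:50, 08:50–09:30, 09:40–10:00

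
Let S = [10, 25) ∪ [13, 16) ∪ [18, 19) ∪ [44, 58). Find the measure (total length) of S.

29

Merged: [10, 25), [44, 58).
Lengths: 15 + 14 = 29.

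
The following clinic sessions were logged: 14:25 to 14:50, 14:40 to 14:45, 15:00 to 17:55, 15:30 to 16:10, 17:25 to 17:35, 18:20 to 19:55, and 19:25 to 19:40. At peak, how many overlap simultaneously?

2

At 14:40, 2 of the intervals are simultaneously active.
No point has more.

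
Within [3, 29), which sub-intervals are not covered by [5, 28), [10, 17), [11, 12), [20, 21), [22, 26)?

[3, 5) ∪ [28, 29)

Covered (merged): [5, 28).
Complement within [3, 29): [3, 5), [28, 29).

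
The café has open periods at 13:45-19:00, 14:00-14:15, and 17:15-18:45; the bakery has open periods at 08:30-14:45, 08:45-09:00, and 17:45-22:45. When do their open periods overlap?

13:45–14:45, 17:45–19:00

First set merges to 13:45–19:00.
Second set merges to 08:30–14:45, 17:45–22:45.
13:45–19:00 ∩ B → 13:45–14:45, 17:45–19:00.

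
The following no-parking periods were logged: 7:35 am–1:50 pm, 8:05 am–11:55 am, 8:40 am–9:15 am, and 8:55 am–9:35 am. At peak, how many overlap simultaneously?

4

At 8:55 am, 4 of the intervals are simultaneously active.
No point has more.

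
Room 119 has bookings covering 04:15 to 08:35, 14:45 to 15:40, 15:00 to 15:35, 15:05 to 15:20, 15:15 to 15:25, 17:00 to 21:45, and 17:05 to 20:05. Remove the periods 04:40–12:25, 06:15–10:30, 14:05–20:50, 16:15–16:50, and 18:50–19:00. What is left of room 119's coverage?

First set merges to 04:15–08:35, 14:45–15:40, 17:00–21:45.
Second set merges to 04:40–12:25, 14:05–20:50.
04:15–08:35 minus B → 04:15–04:40.
14:45–15:40: fully covered by B → removed.
17:00–21:45 minus B → 20:50–21:45.

04:15–04:40, 20:50–21:45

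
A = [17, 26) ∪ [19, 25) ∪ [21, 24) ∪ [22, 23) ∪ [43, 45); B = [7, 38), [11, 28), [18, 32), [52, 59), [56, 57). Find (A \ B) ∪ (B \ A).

[7, 17) ∪ [26, 38) ∪ [43, 45) ∪ [52, 59)

A, merged: [17, 26), [43, 45).
B, merged: [7, 38), [52, 59).
A \ B = [43, 45).
B \ A = [7, 17), [26, 38), [52, 59).
Union of the two gives the symmetric difference.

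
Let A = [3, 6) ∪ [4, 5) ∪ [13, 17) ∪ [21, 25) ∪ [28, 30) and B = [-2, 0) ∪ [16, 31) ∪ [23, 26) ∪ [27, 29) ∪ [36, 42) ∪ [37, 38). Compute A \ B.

[3, 6) ∪ [13, 16)

Merge the first list: [3, 6), [13, 17), [21, 25), [28, 30).
Merge the second list: [-2, 0), [16, 31), [36, 42).
[3, 6): nothing removed.
[13, 17) \ B = [13, 16).
[21, 25): entirely removed.
[28, 30): entirely removed.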